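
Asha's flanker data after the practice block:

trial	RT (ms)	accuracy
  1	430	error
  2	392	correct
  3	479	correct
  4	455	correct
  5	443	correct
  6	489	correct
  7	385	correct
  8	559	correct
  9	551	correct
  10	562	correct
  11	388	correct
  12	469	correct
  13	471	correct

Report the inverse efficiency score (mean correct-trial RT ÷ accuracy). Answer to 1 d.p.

509.4 ms

Correct trials (n=12): 392, 479, 455, 443, 489, 385, 559, 551, 562, 388, 469, 471
Mean correct RT = 5643/12 = 470.2500 ms
Proportion correct = 12/13
IES = 470.2500 / (12/13) = 509.438 ms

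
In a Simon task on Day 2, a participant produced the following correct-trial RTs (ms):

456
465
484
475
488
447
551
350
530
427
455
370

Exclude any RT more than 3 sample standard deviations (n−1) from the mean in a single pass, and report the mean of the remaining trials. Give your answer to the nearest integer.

n = 12, ΣRT = 5498, M = 458.167
Σ(x−M)² = 36249.67; s = √(36249.67/11) = 57.406
Cutoffs: 458.167 ± 3·57.406 → [285.9, 630.4]
No RTs fall outside the cutoffs; all 12 retained. Mean = 5498/12 = 458.167

458 ms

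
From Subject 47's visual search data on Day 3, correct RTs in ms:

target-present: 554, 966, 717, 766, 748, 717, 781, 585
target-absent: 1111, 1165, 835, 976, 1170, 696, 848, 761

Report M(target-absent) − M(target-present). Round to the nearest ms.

M(target-present) = 5834/8 = 729.250
M(target-absent) = 7562/8 = 945.250
Difference = 945.250 − 729.250 = 216.000 ms

216 ms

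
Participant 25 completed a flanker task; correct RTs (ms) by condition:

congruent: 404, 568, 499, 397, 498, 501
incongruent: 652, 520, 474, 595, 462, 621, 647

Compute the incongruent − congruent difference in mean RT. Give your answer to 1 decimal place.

M(congruent) = 2867/6 = 477.833
M(incongruent) = 3971/7 = 567.286
Difference = 567.286 − 477.833 = 89.452 ms

89.5 ms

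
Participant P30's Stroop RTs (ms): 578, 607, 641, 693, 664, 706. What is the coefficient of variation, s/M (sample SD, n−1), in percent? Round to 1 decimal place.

n = 6, Σ = 3889, M = 648.1667
Σ(x−M)² = 12274.833; s = √(12274.833/5) = 49.5476
CV = 49.5476 / 648.1667 = 0.07644 = 7.644%

7.6%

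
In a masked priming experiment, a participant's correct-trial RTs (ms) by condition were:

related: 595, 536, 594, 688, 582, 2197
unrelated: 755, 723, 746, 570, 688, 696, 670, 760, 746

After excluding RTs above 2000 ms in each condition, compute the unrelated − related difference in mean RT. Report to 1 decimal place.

related: exclude 2197
M(related) = 2995/5 = 599.000
M(unrelated) = 6354/9 = 706.000
Difference = 706.000 − 599.000 = 107.000 ms

107.0 ms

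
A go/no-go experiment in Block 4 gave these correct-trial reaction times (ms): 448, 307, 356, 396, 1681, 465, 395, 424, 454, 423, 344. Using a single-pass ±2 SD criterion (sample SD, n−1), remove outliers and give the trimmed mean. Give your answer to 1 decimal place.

n = 11, ΣRT = 5693, M = 517.545
Σ(x−M)² = 1513286.73; s = √(1513286.73/10) = 389.010
Cutoffs: 517.545 ± 2·389.010 → [-260.5, 1295.6]
Outside: 1681 → excluded.
Retained (n=10): Σ = 4012, mean = 4012/10 = 401.200

401.2 ms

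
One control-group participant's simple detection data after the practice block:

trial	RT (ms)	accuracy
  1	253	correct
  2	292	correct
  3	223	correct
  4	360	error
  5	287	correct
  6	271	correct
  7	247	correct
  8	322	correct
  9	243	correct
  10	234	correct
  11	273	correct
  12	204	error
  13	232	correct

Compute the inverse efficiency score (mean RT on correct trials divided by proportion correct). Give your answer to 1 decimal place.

309.1 ms

Correct trials (n=11): 253, 292, 223, 287, 271, 247, 322, 243, 234, 273, 232
Mean correct RT = 2877/11 = 261.5455 ms
Proportion correct = 11/13
IES = 261.5455 / (11/13) = 309.099 ms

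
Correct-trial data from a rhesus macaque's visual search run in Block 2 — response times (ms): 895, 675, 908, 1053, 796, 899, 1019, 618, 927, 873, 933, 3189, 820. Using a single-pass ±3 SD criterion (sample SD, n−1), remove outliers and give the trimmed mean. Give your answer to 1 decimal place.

n = 13, ΣRT = 13605, M = 1046.538
Σ(x−M)² = 5147937.23; s = √(5147937.23/12) = 654.977
Cutoffs: 1046.538 ± 3·654.977 → [-918.4, 3011.5]
Outside: 3189 → excluded.
Retained (n=12): Σ = 10416, mean = 10416/12 = 868.000

868.0 ms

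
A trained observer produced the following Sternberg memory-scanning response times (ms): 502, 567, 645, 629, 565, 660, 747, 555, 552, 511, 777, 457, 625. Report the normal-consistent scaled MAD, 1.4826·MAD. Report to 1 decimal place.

Sorted: 457, 502, 511, 552, 555, 565, 567, 625, 629, 645, 660, 747, 777 → median = 567
|x − 567| sorted: 0, 2, 12, 15, 56, 58, 62, 65, 78, 93, 110, 180, 210 → MAD = 62
Robust SD ≈ 1.4826 × 62 = 91.921

91.9 ms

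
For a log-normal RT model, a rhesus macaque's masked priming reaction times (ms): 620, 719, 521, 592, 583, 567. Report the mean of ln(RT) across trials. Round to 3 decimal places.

ln(RT): 6.4297, 6.5779, 6.2558, 6.3835, 6.3682, 6.3404
Σ ln(RT) = 38.3554
Mean = 38.3554/6 = 6.39256

6.393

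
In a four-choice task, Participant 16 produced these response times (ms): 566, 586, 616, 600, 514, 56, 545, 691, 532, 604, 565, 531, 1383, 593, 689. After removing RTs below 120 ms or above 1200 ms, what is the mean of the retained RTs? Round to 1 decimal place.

587.1 ms

Excluded: 56, 1383
Retained (n=13): Σ = 7632
Mean = 7632/13 = 587.0769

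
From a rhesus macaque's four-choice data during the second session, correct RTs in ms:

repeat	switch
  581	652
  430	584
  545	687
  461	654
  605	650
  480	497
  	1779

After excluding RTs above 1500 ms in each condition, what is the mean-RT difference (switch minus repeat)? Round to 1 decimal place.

switch: exclude 1779
M(repeat) = 3102/6 = 517.000
M(switch) = 3724/6 = 620.667
Difference = 620.667 − 517.000 = 103.667 ms

103.7 ms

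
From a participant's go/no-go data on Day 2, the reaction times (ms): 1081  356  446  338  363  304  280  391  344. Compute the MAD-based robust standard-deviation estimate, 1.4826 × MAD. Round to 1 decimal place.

51.9 ms

Sorted: 280, 304, 338, 344, 356, 363, 391, 446, 1081 → median = 356
|x − 356| sorted: 0, 7, 12, 18, 35, 52, 76, 90, 725 → MAD = 35
Robust SD ≈ 1.4826 × 35 = 51.891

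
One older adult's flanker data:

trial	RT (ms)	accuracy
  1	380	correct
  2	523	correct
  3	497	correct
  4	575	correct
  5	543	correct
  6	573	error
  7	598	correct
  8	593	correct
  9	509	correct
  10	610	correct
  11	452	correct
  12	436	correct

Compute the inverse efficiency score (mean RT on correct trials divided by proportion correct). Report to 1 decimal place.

566.9 ms

Correct trials (n=11): 380, 523, 497, 575, 543, 598, 593, 509, 610, 452, 436
Mean correct RT = 5716/11 = 519.6364 ms
Proportion correct = 11/12
IES = 519.6364 / (11/12) = 566.876 ms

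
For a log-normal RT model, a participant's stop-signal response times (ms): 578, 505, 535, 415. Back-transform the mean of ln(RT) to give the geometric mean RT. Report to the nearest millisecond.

ln(RT): 6.3596, 6.2246, 6.2823, 6.0283
Mean ln(RT) = 24.8947/4 = 6.22367
Geometric mean = exp(6.22367) = 504.55 ms

505 ms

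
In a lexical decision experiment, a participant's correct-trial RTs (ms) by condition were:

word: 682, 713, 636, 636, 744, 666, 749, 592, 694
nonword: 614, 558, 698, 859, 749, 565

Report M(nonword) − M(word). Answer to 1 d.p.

-5.3 ms

M(word) = 6112/9 = 679.111
M(nonword) = 4043/6 = 673.833
Difference = 673.833 − 679.111 = -5.278 ms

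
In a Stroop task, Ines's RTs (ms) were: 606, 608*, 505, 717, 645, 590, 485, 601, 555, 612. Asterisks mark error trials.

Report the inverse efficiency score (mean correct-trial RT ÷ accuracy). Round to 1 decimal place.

656.3 ms

Correct trials (n=9): 606, 505, 717, 645, 590, 485, 601, 555, 612
Mean correct RT = 5316/9 = 590.6667 ms
Proportion correct = 9/10
IES = 590.6667 / (9/10) = 656.296 ms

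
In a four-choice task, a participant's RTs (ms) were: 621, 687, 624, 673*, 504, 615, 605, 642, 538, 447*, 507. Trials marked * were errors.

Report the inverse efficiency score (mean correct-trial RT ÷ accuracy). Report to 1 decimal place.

725.6 ms

Correct trials (n=9): 621, 687, 624, 504, 615, 605, 642, 538, 507
Mean correct RT = 5343/9 = 593.6667 ms
Proportion correct = 9/11
IES = 593.6667 / (9/11) = 725.593 ms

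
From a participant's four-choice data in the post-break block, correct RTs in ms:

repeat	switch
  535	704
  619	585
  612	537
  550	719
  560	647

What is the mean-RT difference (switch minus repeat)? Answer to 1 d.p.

M(repeat) = 2876/5 = 575.200
M(switch) = 3192/5 = 638.400
Difference = 638.400 − 575.200 = 63.200 ms

63.2 ms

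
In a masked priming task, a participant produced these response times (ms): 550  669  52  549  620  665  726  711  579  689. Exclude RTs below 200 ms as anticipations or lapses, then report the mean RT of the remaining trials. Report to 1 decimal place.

639.8 ms

Excluded: 52
Retained (n=9): Σ = 5758
Mean = 5758/9 = 639.7778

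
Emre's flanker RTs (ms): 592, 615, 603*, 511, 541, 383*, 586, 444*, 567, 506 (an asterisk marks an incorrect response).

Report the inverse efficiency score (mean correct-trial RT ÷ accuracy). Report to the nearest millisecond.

Correct trials (n=7): 592, 615, 511, 541, 586, 567, 506
Mean correct RT = 3918/7 = 559.7143 ms
Proportion correct = 7/10
IES = 559.7143 / (7/10) = 799.592 ms

800 ms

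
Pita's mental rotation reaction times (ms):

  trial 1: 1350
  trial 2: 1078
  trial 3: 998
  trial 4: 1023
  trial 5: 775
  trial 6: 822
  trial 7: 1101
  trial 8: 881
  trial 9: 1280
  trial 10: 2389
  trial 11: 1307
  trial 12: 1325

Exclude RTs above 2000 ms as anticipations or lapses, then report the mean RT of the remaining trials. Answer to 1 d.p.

1085.5 ms

Excluded: 2389
Retained (n=11): Σ = 11940
Mean = 11940/11 = 1085.4545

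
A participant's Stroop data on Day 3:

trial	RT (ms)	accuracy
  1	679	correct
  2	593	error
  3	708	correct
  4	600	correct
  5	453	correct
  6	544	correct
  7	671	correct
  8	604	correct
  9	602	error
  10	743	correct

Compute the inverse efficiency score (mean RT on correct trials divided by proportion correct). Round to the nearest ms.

Correct trials (n=8): 679, 708, 600, 453, 544, 671, 604, 743
Mean correct RT = 5002/8 = 625.2500 ms
Proportion correct = 8/10
IES = 625.2500 / (8/10) = 781.562 ms

782 ms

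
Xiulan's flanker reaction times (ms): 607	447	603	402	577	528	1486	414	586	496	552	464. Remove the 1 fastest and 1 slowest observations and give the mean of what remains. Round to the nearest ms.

Sorted: 402, 414, 447, 464, 496, 528, 552, 577, 586, 603, 607, 1486
Drop lowest 1 (402) and highest 1 (1486)
Remaining (n=10): Σ = 5274, mean = 5274/10 = 527.400

527 ms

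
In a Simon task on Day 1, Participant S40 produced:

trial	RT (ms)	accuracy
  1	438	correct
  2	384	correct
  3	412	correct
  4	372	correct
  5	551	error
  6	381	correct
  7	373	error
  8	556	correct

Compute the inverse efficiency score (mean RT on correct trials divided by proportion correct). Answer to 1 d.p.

Correct trials (n=6): 438, 384, 412, 372, 381, 556
Mean correct RT = 2543/6 = 423.8333 ms
Proportion correct = 6/8
IES = 423.8333 / (6/8) = 565.111 ms

565.1 ms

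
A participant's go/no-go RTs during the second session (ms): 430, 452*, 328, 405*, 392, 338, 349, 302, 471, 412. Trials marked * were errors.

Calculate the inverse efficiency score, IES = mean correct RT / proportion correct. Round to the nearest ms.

Correct trials (n=8): 430, 328, 392, 338, 349, 302, 471, 412
Mean correct RT = 3022/8 = 377.7500 ms
Proportion correct = 8/10
IES = 377.7500 / (8/10) = 472.188 ms

472 ms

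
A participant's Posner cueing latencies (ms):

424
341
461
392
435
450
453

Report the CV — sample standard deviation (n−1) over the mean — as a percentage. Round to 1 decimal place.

10.1%

n = 7, Σ = 2956, M = 422.2857
Σ(x−M)² = 10899.429; s = √(10899.429/6) = 42.6213
CV = 42.6213 / 422.2857 = 0.10093 = 10.093%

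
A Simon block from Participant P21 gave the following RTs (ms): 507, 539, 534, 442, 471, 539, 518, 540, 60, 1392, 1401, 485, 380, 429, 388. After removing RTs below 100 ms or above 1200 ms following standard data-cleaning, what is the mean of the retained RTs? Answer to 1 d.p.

Excluded: 60, 1392, 1401
Retained (n=12): Σ = 5772
Mean = 5772/12 = 481.0000

481.0 ms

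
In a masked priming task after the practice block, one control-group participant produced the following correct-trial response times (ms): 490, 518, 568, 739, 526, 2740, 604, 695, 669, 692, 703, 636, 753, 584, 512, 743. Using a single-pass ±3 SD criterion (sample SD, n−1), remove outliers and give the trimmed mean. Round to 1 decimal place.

n = 16, ΣRT = 12172, M = 760.750
Σ(x−M)² = 4296825.00; s = √(4296825.00/15) = 535.215
Cutoffs: 760.750 ± 3·535.215 → [-844.9, 2366.4]
Outside: 2740 → excluded.
Retained (n=15): Σ = 9432, mean = 9432/15 = 628.800

628.8 ms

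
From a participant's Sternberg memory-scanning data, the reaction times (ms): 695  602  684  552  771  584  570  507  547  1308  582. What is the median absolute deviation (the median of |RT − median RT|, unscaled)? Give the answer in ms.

37 ms

Sorted: 507, 547, 552, 570, 582, 584, 602, 684, 695, 771, 1308 → median = 584
|x − 584|: 111, 18, 100, 32, 187, 0, 14, 77, 37, 724, 2
Sorted deviations: 0, 2, 14, 18, 32, 37, 77, 100, 111, 187, 724 → MAD = 37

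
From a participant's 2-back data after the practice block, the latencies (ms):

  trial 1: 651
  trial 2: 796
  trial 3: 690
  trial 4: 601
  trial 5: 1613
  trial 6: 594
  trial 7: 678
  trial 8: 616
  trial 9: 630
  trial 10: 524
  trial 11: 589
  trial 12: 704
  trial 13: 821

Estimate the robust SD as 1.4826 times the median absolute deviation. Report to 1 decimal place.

78.6 ms

Sorted: 524, 589, 594, 601, 616, 630, 651, 678, 690, 704, 796, 821, 1613 → median = 651
|x − 651| sorted: 0, 21, 27, 35, 39, 50, 53, 57, 62, 127, 145, 170, 962 → MAD = 53
Robust SD ≈ 1.4826 × 53 = 78.578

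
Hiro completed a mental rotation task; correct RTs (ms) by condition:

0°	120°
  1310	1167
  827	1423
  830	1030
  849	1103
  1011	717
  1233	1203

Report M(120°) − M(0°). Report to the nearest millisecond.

M(0°) = 6060/6 = 1010.000
M(120°) = 6643/6 = 1107.167
Difference = 1107.167 − 1010.000 = 97.167 ms

97 ms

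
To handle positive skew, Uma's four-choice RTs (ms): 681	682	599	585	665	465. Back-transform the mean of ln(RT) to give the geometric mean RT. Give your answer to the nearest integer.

ln(RT): 6.5236, 6.5250, 6.3953, 6.3716, 6.4998, 6.1420
Mean ln(RT) = 38.4573/6 = 6.40955
Geometric mean = exp(6.40955) = 607.62 ms

608 ms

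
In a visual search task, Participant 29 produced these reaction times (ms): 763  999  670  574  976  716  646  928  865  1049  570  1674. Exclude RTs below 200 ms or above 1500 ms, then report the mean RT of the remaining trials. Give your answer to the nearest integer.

Excluded: 1674
Retained (n=11): Σ = 8756
Mean = 8756/11 = 796.0000

796 ms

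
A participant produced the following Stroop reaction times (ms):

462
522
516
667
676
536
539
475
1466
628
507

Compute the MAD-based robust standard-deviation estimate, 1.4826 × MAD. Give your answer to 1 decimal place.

Sorted: 462, 475, 507, 516, 522, 536, 539, 628, 667, 676, 1466 → median = 536
|x − 536| sorted: 0, 3, 14, 20, 29, 61, 74, 92, 131, 140, 930 → MAD = 61
Robust SD ≈ 1.4826 × 61 = 90.439

90.4 ms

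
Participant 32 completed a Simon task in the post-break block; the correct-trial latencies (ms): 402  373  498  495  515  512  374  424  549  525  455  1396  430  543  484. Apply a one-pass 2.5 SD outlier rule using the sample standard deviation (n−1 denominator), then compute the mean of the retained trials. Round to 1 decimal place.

n = 15, ΣRT = 7975, M = 531.667
Σ(x−M)² = 847613.33; s = √(847613.33/14) = 246.057
Cutoffs: 531.667 ± 2.5·246.057 → [-83.5, 1146.8]
Outside: 1396 → excluded.
Retained (n=14): Σ = 6579, mean = 6579/14 = 469.929

469.9 ms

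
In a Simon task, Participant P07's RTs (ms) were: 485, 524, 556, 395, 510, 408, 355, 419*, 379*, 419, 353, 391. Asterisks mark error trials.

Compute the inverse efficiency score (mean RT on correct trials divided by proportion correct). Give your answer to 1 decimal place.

Correct trials (n=10): 485, 524, 556, 395, 510, 408, 355, 419, 353, 391
Mean correct RT = 4396/10 = 439.6000 ms
Proportion correct = 10/12
IES = 439.6000 / (10/12) = 527.520 ms

527.5 ms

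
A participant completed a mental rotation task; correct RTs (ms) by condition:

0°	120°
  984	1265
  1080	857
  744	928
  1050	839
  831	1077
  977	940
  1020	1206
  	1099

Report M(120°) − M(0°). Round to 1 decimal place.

71.2 ms

M(0°) = 6686/7 = 955.143
M(120°) = 8211/8 = 1026.375
Difference = 1026.375 − 955.143 = 71.232 ms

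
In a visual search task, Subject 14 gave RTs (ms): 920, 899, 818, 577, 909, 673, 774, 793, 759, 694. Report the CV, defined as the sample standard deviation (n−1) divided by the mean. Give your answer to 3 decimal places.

n = 10, Σ = 7816, M = 781.6000
Σ(x−M)² = 112520.400; s = √(112520.400/9) = 111.8135
CV = 111.8135 / 781.6000 = 0.14306

0.143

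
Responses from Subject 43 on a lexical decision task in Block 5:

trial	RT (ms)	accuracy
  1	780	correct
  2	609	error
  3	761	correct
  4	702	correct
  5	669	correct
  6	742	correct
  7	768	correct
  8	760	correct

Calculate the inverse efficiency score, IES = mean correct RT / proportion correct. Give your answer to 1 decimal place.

846.0 ms

Correct trials (n=7): 780, 761, 702, 669, 742, 768, 760
Mean correct RT = 5182/7 = 740.2857 ms
Proportion correct = 7/8
IES = 740.2857 / (7/8) = 846.041 ms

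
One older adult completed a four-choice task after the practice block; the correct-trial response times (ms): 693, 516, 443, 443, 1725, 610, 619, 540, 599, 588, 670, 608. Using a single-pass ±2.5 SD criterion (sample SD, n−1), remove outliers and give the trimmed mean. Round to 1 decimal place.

575.4 ms

n = 12, ΣRT = 8054, M = 671.167
Σ(x−M)² = 1279021.67; s = √(1279021.67/11) = 340.991
Cutoffs: 671.167 ± 2.5·340.991 → [-181.3, 1523.6]
Outside: 1725 → excluded.
Retained (n=11): Σ = 6329, mean = 6329/11 = 575.364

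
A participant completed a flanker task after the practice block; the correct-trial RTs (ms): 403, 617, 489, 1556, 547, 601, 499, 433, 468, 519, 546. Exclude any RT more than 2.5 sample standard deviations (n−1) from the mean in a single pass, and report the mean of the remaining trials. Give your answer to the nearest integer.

n = 11, ΣRT = 6678, M = 607.091
Σ(x−M)² = 1032602.91; s = √(1032602.91/10) = 321.341
Cutoffs: 607.091 ± 2.5·321.341 → [-196.3, 1410.4]
Outside: 1556 → excluded.
Retained (n=10): Σ = 5122, mean = 5122/10 = 512.200

512 ms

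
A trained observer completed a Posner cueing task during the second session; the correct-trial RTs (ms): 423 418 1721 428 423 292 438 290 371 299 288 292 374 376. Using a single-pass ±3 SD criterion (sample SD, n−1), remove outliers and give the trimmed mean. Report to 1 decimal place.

n = 14, ΣRT = 6433, M = 459.500
Σ(x−M)² = 1759353.50; s = √(1759353.50/13) = 367.879
Cutoffs: 459.500 ± 3·367.879 → [-644.1, 1563.1]
Outside: 1721 → excluded.
Retained (n=13): Σ = 4712, mean = 4712/13 = 362.462

362.5 ms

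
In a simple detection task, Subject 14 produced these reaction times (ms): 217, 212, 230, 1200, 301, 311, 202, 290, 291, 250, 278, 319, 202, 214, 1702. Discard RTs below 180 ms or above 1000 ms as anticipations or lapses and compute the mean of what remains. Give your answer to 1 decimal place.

Excluded: 1200, 1702
Retained (n=13): Σ = 3317
Mean = 3317/13 = 255.1538

255.2 ms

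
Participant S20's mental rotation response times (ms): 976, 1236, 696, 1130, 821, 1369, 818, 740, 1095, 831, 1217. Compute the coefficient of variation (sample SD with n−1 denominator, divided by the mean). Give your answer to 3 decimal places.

n = 11, Σ = 10929, M = 993.5455
Σ(x−M)² = 518730.727; s = √(518730.727/10) = 227.7566
CV = 227.7566 / 993.5455 = 0.22924

0.229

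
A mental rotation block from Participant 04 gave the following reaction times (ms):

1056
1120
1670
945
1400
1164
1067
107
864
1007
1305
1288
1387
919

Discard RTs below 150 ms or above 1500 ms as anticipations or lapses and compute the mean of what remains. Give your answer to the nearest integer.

1127 ms

Excluded: 107, 1670
Retained (n=12): Σ = 13522
Mean = 13522/12 = 1126.8333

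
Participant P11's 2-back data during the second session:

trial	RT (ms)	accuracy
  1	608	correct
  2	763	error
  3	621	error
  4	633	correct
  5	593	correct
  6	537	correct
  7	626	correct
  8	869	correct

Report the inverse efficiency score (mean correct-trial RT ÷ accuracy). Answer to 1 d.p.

Correct trials (n=6): 608, 633, 593, 537, 626, 869
Mean correct RT = 3866/6 = 644.3333 ms
Proportion correct = 6/8
IES = 644.3333 / (6/8) = 859.111 ms

859.1 ms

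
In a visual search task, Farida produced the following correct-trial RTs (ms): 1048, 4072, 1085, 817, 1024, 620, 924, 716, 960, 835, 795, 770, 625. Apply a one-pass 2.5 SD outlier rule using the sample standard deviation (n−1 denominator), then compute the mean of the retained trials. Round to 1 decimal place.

n = 13, ΣRT = 14291, M = 1099.308
Σ(x−M)² = 9847778.77; s = √(9847778.77/12) = 905.896
Cutoffs: 1099.308 ± 2.5·905.896 → [-1165.4, 3364.0]
Outside: 4072 → excluded.
Retained (n=12): Σ = 10219, mean = 10219/12 = 851.583

851.6 ms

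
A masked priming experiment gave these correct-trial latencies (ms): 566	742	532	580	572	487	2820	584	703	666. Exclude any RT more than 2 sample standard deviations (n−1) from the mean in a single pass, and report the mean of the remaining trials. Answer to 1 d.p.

n = 10, ΣRT = 8252, M = 825.200
Σ(x−M)² = 4476367.60; s = √(4476367.60/9) = 705.248
Cutoffs: 825.200 ± 2·705.248 → [-585.3, 2235.7]
Outside: 2820 → excluded.
Retained (n=9): Σ = 5432, mean = 5432/9 = 603.556

603.6 ms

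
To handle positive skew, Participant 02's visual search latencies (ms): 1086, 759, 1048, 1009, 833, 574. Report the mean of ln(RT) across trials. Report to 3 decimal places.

ln(RT): 6.9903, 6.6320, 6.9546, 6.9167, 6.7250, 6.3526
Σ ln(RT) = 40.5713
Mean = 40.5713/6 = 6.76188

6.762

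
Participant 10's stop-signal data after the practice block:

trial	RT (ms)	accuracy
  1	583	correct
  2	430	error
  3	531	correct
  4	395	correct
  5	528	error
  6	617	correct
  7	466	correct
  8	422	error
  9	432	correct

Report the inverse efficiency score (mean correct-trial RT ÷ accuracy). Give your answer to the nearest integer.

756 ms

Correct trials (n=6): 583, 531, 395, 617, 466, 432
Mean correct RT = 3024/6 = 504.0000 ms
Proportion correct = 6/9
IES = 504.0000 / (6/9) = 756.000 ms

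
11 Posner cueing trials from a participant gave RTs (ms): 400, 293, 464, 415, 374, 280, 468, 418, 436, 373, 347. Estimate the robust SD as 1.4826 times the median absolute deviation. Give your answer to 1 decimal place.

53.4 ms

Sorted: 280, 293, 347, 373, 374, 400, 415, 418, 436, 464, 468 → median = 400
|x − 400| sorted: 0, 15, 18, 26, 27, 36, 53, 64, 68, 107, 120 → MAD = 36
Robust SD ≈ 1.4826 × 36 = 53.374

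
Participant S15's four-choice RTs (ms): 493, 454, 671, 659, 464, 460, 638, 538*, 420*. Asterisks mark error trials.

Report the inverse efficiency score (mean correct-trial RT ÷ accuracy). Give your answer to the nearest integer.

705 ms

Correct trials (n=7): 493, 454, 671, 659, 464, 460, 638
Mean correct RT = 3839/7 = 548.4286 ms
Proportion correct = 7/9
IES = 548.4286 / (7/9) = 705.122 ms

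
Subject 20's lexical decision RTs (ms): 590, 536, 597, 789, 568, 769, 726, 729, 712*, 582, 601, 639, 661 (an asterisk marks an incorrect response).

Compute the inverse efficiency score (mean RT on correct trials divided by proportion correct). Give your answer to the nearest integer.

Correct trials (n=12): 590, 536, 597, 789, 568, 769, 726, 729, 582, 601, 639, 661
Mean correct RT = 7787/12 = 648.9167 ms
Proportion correct = 12/13
IES = 648.9167 / (12/13) = 702.993 ms

703 ms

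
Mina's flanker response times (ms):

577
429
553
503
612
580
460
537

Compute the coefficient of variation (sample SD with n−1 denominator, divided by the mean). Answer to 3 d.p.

n = 8, Σ = 4251, M = 531.3750
Σ(x−M)² = 27825.875; s = √(27825.875/7) = 63.0486
CV = 63.0486 / 531.3750 = 0.11865

0.119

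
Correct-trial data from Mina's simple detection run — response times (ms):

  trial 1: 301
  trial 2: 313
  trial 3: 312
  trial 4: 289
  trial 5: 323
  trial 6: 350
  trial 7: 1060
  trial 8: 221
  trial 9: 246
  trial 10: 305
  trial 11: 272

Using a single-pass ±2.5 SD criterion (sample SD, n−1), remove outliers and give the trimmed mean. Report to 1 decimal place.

n = 11, ΣRT = 3992, M = 362.909
Σ(x−M)² = 547496.91; s = √(547496.91/10) = 233.987
Cutoffs: 362.909 ± 2.5·233.987 → [-222.1, 947.9]
Outside: 1060 → excluded.
Retained (n=10): Σ = 2932, mean = 2932/10 = 293.200

293.2 ms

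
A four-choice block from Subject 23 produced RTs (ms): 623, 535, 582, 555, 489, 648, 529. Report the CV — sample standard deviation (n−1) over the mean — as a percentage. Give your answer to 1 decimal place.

n = 7, Σ = 3961, M = 565.8571
Σ(x−M)² = 18608.857; s = √(18608.857/6) = 55.6909
CV = 55.6909 / 565.8571 = 0.09842 = 9.842%

9.8%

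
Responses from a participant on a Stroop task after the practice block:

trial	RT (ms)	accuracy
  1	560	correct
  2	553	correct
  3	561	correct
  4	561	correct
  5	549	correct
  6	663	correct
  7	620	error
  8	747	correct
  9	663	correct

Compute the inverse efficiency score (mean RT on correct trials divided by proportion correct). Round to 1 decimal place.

Correct trials (n=8): 560, 553, 561, 561, 549, 663, 747, 663
Mean correct RT = 4857/8 = 607.1250 ms
Proportion correct = 8/9
IES = 607.1250 / (8/9) = 683.016 ms

683.0 ms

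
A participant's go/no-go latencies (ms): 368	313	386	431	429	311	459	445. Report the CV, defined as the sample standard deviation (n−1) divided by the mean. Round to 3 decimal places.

0.148

n = 8, Σ = 3142, M = 392.7500
Σ(x−M)² = 23597.500; s = √(23597.500/7) = 58.0609
CV = 58.0609 / 392.7500 = 0.14783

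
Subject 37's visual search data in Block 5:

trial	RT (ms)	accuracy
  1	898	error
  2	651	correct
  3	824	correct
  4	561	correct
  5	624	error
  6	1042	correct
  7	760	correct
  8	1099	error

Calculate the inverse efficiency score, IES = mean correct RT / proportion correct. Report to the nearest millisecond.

Correct trials (n=5): 651, 824, 561, 1042, 760
Mean correct RT = 3838/5 = 767.6000 ms
Proportion correct = 5/8
IES = 767.6000 / (5/8) = 1228.160 ms

1228 ms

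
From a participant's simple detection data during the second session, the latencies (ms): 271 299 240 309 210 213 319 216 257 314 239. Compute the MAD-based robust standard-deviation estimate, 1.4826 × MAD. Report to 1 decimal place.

Sorted: 210, 213, 216, 239, 240, 257, 271, 299, 309, 314, 319 → median = 257
|x − 257| sorted: 0, 14, 17, 18, 41, 42, 44, 47, 52, 57, 62 → MAD = 42
Robust SD ≈ 1.4826 × 42 = 62.269

62.3 ms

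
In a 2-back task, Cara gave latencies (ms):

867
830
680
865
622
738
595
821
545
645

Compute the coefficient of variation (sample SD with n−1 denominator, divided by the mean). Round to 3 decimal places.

n = 10, Σ = 7208, M = 720.8000
Σ(x−M)² = 128331.600; s = √(128331.600/9) = 119.4113
CV = 119.4113 / 720.8000 = 0.16567

0.166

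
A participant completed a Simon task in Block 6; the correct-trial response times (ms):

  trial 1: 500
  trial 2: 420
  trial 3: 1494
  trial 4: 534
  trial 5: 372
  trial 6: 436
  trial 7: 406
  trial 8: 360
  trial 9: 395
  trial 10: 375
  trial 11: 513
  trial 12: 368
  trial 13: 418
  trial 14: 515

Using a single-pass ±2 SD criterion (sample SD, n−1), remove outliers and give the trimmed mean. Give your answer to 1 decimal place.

431.7 ms

n = 14, ΣRT = 7106, M = 507.571
Σ(x−M)² = 1094897.43; s = √(1094897.43/13) = 290.212
Cutoffs: 507.571 ± 2·290.212 → [-72.9, 1088.0]
Outside: 1494 → excluded.
Retained (n=13): Σ = 5612, mean = 5612/13 = 431.692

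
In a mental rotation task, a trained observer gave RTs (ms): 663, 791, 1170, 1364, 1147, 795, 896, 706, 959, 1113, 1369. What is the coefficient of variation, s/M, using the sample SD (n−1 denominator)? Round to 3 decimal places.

0.252

n = 11, Σ = 10973, M = 997.5455
Σ(x−M)² = 630076.727; s = √(630076.727/10) = 251.0133
CV = 251.0133 / 997.5455 = 0.25163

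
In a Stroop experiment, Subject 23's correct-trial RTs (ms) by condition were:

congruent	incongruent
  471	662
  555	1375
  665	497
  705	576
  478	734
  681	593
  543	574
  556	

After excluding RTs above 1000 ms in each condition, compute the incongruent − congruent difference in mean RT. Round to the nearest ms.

24 ms

incongruent: exclude 1375
M(congruent) = 4654/8 = 581.750
M(incongruent) = 3636/6 = 606.000
Difference = 606.000 − 581.750 = 24.250 ms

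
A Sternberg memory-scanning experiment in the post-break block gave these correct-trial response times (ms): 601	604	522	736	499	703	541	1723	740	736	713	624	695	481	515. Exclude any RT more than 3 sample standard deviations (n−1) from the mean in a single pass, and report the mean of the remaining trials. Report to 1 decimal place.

622.1 ms

n = 15, ΣRT = 10433, M = 695.533
Σ(x−M)² = 1254969.73; s = √(1254969.73/14) = 299.401
Cutoffs: 695.533 ± 3·299.401 → [-202.7, 1593.7]
Outside: 1723 → excluded.
Retained (n=14): Σ = 8710, mean = 8710/14 = 622.143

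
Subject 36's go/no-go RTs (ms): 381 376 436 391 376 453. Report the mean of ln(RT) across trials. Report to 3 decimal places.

ln(RT): 5.9428, 5.9296, 6.0776, 5.9687, 5.9296, 6.1159
Σ ln(RT) = 35.9642
Mean = 35.9642/6 = 5.99404

5.994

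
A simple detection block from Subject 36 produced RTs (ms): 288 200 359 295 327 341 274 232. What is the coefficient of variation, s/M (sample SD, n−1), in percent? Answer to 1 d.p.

n = 8, Σ = 2316, M = 289.5000
Σ(x−M)² = 20478.000; s = √(20478.000/7) = 54.0872
CV = 54.0872 / 289.5000 = 0.18683 = 18.683%

18.7%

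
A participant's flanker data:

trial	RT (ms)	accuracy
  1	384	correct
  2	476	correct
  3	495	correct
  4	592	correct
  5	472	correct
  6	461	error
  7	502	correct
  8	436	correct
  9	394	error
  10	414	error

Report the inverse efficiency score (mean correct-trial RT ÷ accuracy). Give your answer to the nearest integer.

685 ms

Correct trials (n=7): 384, 476, 495, 592, 472, 502, 436
Mean correct RT = 3357/7 = 479.5714 ms
Proportion correct = 7/10
IES = 479.5714 / (7/10) = 685.102 ms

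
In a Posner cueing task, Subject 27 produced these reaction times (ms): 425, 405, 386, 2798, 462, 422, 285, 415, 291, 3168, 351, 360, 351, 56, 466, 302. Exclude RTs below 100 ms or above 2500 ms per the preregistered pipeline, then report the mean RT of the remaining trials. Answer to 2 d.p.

Excluded: 56, 2798, 3168
Retained (n=13): Σ = 4921
Mean = 4921/13 = 378.5385

378.54 ms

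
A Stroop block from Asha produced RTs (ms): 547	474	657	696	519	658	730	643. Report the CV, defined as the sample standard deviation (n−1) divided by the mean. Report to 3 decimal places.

0.148

n = 8, Σ = 4924, M = 615.5000
Σ(x−M)² = 57902.000; s = √(57902.000/7) = 90.9490
CV = 90.9490 / 615.5000 = 0.14776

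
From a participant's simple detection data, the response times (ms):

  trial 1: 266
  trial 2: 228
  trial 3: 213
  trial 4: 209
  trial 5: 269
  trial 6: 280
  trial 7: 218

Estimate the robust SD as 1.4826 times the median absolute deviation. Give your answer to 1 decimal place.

Sorted: 209, 213, 218, 228, 266, 269, 280 → median = 228
|x − 228| sorted: 0, 10, 15, 19, 38, 41, 52 → MAD = 19
Robust SD ≈ 1.4826 × 19 = 28.169

28.2 ms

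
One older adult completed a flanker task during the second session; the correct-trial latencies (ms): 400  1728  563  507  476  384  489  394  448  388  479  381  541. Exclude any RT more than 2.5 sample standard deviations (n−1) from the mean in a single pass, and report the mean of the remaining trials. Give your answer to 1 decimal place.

454.2 ms

n = 13, ΣRT = 7178, M = 552.154
Σ(x−M)² = 1543561.69; s = √(1543561.69/12) = 358.650
Cutoffs: 552.154 ± 2.5·358.650 → [-344.5, 1448.8]
Outside: 1728 → excluded.
Retained (n=12): Σ = 5450, mean = 5450/12 = 454.167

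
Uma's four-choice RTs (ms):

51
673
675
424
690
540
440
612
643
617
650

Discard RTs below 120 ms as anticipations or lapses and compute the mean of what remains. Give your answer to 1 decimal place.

596.4 ms

Excluded: 51
Retained (n=10): Σ = 5964
Mean = 5964/10 = 596.4000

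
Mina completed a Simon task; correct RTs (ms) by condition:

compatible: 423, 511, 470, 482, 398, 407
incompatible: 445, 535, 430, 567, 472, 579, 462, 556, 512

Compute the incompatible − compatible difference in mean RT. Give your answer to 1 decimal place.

M(compatible) = 2691/6 = 448.500
M(incompatible) = 4558/9 = 506.444
Difference = 506.444 − 448.500 = 57.944 ms

57.9 ms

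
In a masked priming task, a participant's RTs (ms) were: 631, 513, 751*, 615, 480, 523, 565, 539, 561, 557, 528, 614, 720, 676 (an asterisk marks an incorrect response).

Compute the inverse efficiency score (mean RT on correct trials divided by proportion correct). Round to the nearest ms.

623 ms

Correct trials (n=13): 631, 513, 615, 480, 523, 565, 539, 561, 557, 528, 614, 720, 676
Mean correct RT = 7522/13 = 578.6154 ms
Proportion correct = 13/14
IES = 578.6154 / (13/14) = 623.124 ms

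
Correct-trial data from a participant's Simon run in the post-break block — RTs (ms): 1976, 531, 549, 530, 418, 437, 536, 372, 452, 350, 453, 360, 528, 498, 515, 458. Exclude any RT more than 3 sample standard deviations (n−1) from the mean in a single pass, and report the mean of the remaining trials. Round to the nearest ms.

n = 16, ΣRT = 8963, M = 560.188
Σ(x−M)² = 2202640.44; s = √(2202640.44/15) = 383.201
Cutoffs: 560.188 ± 3·383.201 → [-589.4, 1709.8]
Outside: 1976 → excluded.
Retained (n=15): Σ = 6987, mean = 6987/15 = 465.800

466 ms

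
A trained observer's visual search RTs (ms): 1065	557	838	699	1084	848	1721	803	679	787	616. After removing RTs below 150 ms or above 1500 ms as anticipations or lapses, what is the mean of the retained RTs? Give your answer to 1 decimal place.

Excluded: 1721
Retained (n=10): Σ = 7976
Mean = 7976/10 = 797.6000

797.6 ms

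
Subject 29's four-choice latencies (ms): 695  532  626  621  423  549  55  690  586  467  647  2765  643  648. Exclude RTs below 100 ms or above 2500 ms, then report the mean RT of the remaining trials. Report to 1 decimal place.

593.9 ms

Excluded: 55, 2765
Retained (n=12): Σ = 7127
Mean = 7127/12 = 593.9167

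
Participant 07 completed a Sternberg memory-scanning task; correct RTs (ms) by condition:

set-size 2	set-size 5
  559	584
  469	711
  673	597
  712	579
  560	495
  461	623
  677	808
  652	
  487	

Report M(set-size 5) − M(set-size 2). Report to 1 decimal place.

M(set-size 2) = 5250/9 = 583.333
M(set-size 5) = 4397/7 = 628.143
Difference = 628.143 − 583.333 = 44.810 ms

44.8 ms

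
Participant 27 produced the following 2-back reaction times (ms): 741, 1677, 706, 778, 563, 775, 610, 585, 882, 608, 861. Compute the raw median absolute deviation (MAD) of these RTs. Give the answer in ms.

Sorted: 563, 585, 608, 610, 706, 741, 775, 778, 861, 882, 1677 → median = 741
|x − 741|: 0, 936, 35, 37, 178, 34, 131, 156, 141, 133, 120
Sorted deviations: 0, 34, 35, 37, 120, 131, 133, 141, 156, 178, 936 → MAD = 131

131 ms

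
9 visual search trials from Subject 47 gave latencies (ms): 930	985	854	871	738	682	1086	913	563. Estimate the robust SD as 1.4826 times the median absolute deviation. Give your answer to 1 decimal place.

Sorted: 563, 682, 738, 854, 871, 913, 930, 985, 1086 → median = 871
|x − 871| sorted: 0, 17, 42, 59, 114, 133, 189, 215, 308 → MAD = 114
Robust SD ≈ 1.4826 × 114 = 169.016

169.0 ms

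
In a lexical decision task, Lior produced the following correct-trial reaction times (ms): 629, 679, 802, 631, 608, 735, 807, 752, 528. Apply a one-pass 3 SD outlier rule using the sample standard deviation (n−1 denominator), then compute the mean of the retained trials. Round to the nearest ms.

n = 9, ΣRT = 6171, M = 685.667
Σ(x−M)² = 72224.00; s = √(72224.00/8) = 95.016
Cutoffs: 685.667 ± 3·95.016 → [400.6, 970.7]
No RTs fall outside the cutoffs; all 9 retained. Mean = 6171/9 = 685.667

686 ms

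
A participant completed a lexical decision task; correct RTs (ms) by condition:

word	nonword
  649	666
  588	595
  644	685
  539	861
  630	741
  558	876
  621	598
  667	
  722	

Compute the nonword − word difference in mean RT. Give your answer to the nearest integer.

93 ms

M(word) = 5618/9 = 624.222
M(nonword) = 5022/7 = 717.429
Difference = 717.429 − 624.222 = 93.206 ms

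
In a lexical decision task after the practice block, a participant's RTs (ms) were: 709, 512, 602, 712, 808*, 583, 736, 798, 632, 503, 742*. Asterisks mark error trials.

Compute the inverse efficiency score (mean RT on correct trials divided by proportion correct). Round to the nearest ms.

786 ms

Correct trials (n=9): 709, 512, 602, 712, 583, 736, 798, 632, 503
Mean correct RT = 5787/9 = 643.0000 ms
Proportion correct = 9/11
IES = 643.0000 / (9/11) = 785.889 ms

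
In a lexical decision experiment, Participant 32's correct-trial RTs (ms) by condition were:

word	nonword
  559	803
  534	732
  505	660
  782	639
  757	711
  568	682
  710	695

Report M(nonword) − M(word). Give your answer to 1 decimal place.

M(word) = 4415/7 = 630.714
M(nonword) = 4922/7 = 703.143
Difference = 703.143 − 630.714 = 72.429 ms

72.4 ms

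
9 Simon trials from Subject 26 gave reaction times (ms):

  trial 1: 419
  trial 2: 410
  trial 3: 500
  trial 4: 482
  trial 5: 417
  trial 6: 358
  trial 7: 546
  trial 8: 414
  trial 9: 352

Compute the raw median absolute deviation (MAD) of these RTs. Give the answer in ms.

59 ms

Sorted: 352, 358, 410, 414, 417, 419, 482, 500, 546 → median = 417
|x − 417|: 2, 7, 83, 65, 0, 59, 129, 3, 65
Sorted deviations: 0, 2, 3, 7, 59, 65, 65, 83, 129 → MAD = 59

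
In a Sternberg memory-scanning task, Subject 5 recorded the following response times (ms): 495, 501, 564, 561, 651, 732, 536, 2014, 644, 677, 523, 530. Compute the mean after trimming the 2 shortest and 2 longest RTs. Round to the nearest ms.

Sorted: 495, 501, 523, 530, 536, 561, 564, 644, 651, 677, 732, 2014
Drop lowest 2 (495, 501) and highest 2 (732, 2014)
Remaining (n=8): Σ = 4686, mean = 4686/8 = 585.750

586 ms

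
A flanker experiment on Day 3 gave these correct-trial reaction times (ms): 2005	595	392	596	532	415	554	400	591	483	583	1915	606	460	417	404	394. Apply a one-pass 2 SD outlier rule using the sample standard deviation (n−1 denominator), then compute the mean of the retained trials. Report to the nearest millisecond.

495 ms

n = 17, ΣRT = 11342, M = 667.176
Σ(x−M)² = 3898840.47; s = √(3898840.47/16) = 493.637
Cutoffs: 667.176 ± 2·493.637 → [-320.1, 1654.5]
Outside: 1915, 2005 → excluded.
Retained (n=15): Σ = 7422, mean = 7422/15 = 494.800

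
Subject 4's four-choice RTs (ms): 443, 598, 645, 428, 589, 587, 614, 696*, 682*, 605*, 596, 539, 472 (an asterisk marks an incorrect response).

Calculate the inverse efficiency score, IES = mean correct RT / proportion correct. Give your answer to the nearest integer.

716 ms

Correct trials (n=10): 443, 598, 645, 428, 589, 587, 614, 596, 539, 472
Mean correct RT = 5511/10 = 551.1000 ms
Proportion correct = 10/13
IES = 551.1000 / (10/13) = 716.430 ms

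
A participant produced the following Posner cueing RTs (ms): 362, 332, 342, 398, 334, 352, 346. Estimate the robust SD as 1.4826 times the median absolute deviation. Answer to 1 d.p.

Sorted: 332, 334, 342, 346, 352, 362, 398 → median = 346
|x − 346| sorted: 0, 4, 6, 12, 14, 16, 52 → MAD = 12
Robust SD ≈ 1.4826 × 12 = 17.791

17.8 ms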